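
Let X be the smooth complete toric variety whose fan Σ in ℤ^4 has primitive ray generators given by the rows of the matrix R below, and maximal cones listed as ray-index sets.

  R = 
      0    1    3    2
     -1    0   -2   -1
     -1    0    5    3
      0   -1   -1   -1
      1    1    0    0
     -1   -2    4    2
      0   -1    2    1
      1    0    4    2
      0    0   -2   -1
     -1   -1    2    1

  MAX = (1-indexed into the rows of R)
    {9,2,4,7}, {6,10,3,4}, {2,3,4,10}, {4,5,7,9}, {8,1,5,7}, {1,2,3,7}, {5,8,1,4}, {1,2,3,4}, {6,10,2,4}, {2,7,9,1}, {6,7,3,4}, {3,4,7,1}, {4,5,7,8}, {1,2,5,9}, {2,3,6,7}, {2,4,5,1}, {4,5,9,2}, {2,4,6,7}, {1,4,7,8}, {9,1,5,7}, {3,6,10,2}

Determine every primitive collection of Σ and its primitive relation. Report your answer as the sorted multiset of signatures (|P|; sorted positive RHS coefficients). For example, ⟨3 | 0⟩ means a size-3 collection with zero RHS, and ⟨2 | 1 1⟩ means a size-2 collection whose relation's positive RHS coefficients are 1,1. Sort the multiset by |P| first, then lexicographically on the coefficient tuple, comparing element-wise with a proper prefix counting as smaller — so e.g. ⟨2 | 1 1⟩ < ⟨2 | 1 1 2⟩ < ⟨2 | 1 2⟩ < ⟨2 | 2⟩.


Δ(Σ) — 10 vertices, 20 min non-faces:

  {1,10}:  v_{1} + v_{10} = v_{3}  so sig = ⟨2 | 1⟩
  {7,10}:  v_{7} + v_{10} = v_{6}  so sig = ⟨2 | 1⟩
  {1,6}:  v_{1} + v_{6} = v_{3} + v_{7}  so sig = ⟨2 | 1 1⟩
  {2,8}:  v_{2} + v_{8} = v_{1} + v_{4}  so sig = ⟨2 | 1 1⟩
  {5,10}:  v_{5} + v_{10} = v_{1} + v_{4}  so sig = ⟨2 | 1 1⟩
  {8,9}:  v_{8} + v_{9} = v_{5} + v_{7}  so sig = ⟨2 | 1 1⟩
  {9,10}:  v_{9} + v_{10} = v_{2} + v_{7}  so sig = ⟨2 | 1 1⟩
  {3,9}:  v_{3} + v_{9} = v_{1} + v_{2} + v_{7}  so sig = ⟨2 | 1 1 1⟩
  {5,6}:  v_{5} + v_{6} = v_{1} + v_{4} + v_{7}  so sig = ⟨2 | 1 1 1⟩
  {3,5}:  v_{3} + v_{5} = 2·v_{1} + v_{4}  so sig = ⟨2 | 1 2⟩
  {6,9}:  v_{6} + v_{9} = v_{2} + 2·v_{7}  so sig = ⟨2 | 1 2⟩
  {8,10}:  v_{8} + v_{10} = 2·v_{1} + 2·v_{4} + v_{7}  so sig = ⟨2 | 1 2 2⟩
  {3,8}:  v_{3} + v_{8} = 3·v_{1} + 2·v_{4} + v_{7}  so sig = ⟨2 | 1 2 3⟩
  {6,8}:  v_{6} + v_{8} = 2·v_{1} + 2·v_{4} + 2·v_{7}  so sig = ⟨2 | 2 2 2⟩
  {1,4,9}:  v_{1} + v_{4} + v_{9} = 0  so sig = ⟨3 | 0⟩
  {2,5,7}:  v_{2} + v_{5} + v_{7} = 0  so sig = ⟨3 | 0⟩
  {1,2,4,7}:  v_{1} + v_{2} + v_{4} + v_{7} = v_{10}  so sig = ⟨4 | 1⟩
  {1,4,5,7}:  v_{1} + v_{4} + v_{5} + v_{7} = v_{8}  so sig = ⟨4 | 1⟩
  {2,3,4,7}:  v_{2} + v_{3} + v_{4} + v_{7} = 2·v_{10}  so sig = ⟨4 | 2⟩
  {2,3,4,6}:  v_{2} + v_{3} + v_{4} + v_{6} = 3·v_{10}  so sig = ⟨4 | 3⟩

so the primitive-relation signature multiset is
    |P|=2: 14 collections, coeffs (1), (1), (1,1), (1,1), (1,1), (1,1), (1,1), (1,1,1), (1,1,1), (1,2), (1,2), (1,2,2), (1,2,3), (2,2,2)
    |P|=3: 2 collections, coeffs (), ()
    |P|=4: 4 collections, coeffs (1), (1), (2), (3)


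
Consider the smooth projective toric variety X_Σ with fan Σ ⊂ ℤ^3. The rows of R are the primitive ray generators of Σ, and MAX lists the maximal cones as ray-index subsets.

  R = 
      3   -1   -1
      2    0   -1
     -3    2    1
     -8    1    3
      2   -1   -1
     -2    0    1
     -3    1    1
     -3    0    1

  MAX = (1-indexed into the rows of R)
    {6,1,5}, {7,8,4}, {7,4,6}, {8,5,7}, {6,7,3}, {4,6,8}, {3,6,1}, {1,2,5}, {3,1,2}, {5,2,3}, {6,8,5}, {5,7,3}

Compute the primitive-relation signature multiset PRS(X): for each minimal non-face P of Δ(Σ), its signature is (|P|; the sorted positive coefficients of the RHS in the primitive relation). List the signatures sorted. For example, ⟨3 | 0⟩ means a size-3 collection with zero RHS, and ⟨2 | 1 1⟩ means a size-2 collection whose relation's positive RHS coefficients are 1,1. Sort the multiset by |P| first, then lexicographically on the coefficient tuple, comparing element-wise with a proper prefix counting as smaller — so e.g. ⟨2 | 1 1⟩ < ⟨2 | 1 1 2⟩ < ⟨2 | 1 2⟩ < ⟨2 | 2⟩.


14 collections generate NE(X_Σ); each relation:

  {1,7}:  v_{1} + v_{7} = 0  ⇒ sig = ⟨2 | 0⟩
  {2,6}:  v_{2} + v_{6} = 0  ⇒ sig = ⟨2 | 0⟩
  {1,4}:  v_{1} + v_{4} = v_{6} + v_{8}  ⇒ sig = ⟨2 | 1 1⟩
  {1,8}:  v_{1} + v_{8} = v_{5} + v_{6}  ⇒ sig = ⟨2 | 1 1⟩
  {2,4}:  v_{2} + v_{4} = v_{7} + v_{8}  ⇒ sig = ⟨2 | 1 1⟩
  {2,7}:  v_{2} + v_{7} = v_{3} + v_{5}  ⇒ sig = ⟨2 | 1 1⟩
  {2,8}:  v_{2} + v_{8} = v_{5} + v_{7}  ⇒ sig = ⟨2 | 1 1⟩
  {3,4}:  v_{3} + v_{4} = v_{6} + 3·v_{7}  ⇒ sig = ⟨2 | 1 3⟩
  {3,8}:  v_{3} + v_{8} = 2·v_{7}  ⇒ sig = ⟨2 | 2⟩
  {4,5}:  v_{4} + v_{5} = 2·v_{8}  ⇒ sig = ⟨2 | 2⟩
  {1,3,5}:  v_{1} + v_{3} + v_{5} = v_{2}  ⇒ sig = ⟨3 | 1⟩
  {3,5,6}:  v_{3} + v_{5} + v_{6} = v_{7}  ⇒ sig = ⟨3 | 1⟩
  {5,6,7}:  v_{5} + v_{6} + v_{7} = v_{8}  ⇒ sig = ⟨3 | 1⟩
  {6,7,8}:  v_{6} + v_{7} + v_{8} = v_{4}  ⇒ sig = ⟨3 | 1⟩

so the primitive-relation signature multiset is
{ ⟨2 | 0⟩ ×2,  ⟨2 | 1 1⟩ ×5,  ⟨2 | 1 3⟩,  ⟨2 | 2⟩ ×2,  ⟨3 | 1⟩ ×4 }


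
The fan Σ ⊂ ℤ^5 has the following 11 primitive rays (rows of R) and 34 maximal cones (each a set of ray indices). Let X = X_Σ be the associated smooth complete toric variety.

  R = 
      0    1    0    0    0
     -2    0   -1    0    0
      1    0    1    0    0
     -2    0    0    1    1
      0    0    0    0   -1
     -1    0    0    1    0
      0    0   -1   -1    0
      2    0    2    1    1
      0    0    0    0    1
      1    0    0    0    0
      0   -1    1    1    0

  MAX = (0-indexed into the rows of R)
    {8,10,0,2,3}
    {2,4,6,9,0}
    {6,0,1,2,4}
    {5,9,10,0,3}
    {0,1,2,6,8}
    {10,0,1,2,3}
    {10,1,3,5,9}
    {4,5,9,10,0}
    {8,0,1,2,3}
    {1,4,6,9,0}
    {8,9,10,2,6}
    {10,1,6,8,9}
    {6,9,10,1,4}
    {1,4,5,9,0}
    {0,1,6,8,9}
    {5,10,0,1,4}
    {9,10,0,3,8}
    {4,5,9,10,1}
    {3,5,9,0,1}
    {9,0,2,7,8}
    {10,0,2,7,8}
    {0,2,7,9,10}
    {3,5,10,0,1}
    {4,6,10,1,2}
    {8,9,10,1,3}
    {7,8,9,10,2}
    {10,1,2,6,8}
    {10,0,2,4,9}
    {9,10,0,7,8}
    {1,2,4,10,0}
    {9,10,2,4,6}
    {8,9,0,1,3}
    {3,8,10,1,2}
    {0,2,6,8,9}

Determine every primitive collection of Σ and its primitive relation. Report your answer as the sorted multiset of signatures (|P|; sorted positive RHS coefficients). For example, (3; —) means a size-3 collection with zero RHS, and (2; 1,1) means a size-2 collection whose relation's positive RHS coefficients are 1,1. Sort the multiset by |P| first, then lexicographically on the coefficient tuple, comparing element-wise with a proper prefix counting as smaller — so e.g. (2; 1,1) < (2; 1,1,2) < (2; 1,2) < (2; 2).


Primitive collections (17):

  P = {4,8}:  v_{4} + v_{8} = 0 — sig = (2; —)
  P = {2,5}:  v_{2} + v_{5} = v_{0} + v_{10} — sig = (2; 1,1)
  P = {3,6}:  v_{3} + v_{6} = v_{1} + v_{8} — sig = (2; 1,1)
  P = {5,6}:  v_{5} + v_{6} = v_{1} + v_{9} — sig = (2; 1,1)
  P = {5,8}:  v_{5} + v_{8} = v_{3} + v_{9} — sig = (2; 1,1)
  P = {1,7}:  v_{1} + v_{7} = v_{0} + v_{8} + v_{10} — sig = (2; 1,1,1)
  P = {3,4}:  v_{3} + v_{4} = v_{0} + v_{1} + v_{10} — sig = (2; 1,1,1)
  P = {6,7}:  v_{6} + v_{7} = v_{2} + v_{8} + v_{9} — sig = (2; 1,1,1)
  P = {4,7}:  v_{4} + v_{7} = v_{0} + v_{2} + v_{9} + v_{10} — sig = (2; 1,1,1,1)
  P = {5,7}:  v_{5} + v_{7} = 2·v_{0} + v_{8} + v_{9} + 2·v_{10} — sig = (2; 1,1,2,2)
  P = {3,7}:  v_{3} + v_{7} = 2·v_{0} + 2·v_{8} + 2·v_{10} — sig = (2; 2,2,2)
  P = {0,6,10}:  v_{0} + v_{6} + v_{10} = 0 — sig = (3; —)
  P = {1,2,9}:  v_{1} + v_{2} + v_{9} = 0 — sig = (3; —)
  P = {2,3,9}:  v_{2} + v_{3} + v_{9} = v_{0} + v_{8} + v_{10} — sig = (3; 1,1,1)
  P = {0,1,8,10}:  v_{0} + v_{1} + v_{8} + v_{10} = v_{3} — sig = (4; 1)
  P = {0,1,9,10}:  v_{0} + v_{1} + v_{9} + v_{10} = v_{5} — sig = (4; 1)
  P = {0,2,8,9,10}:  v_{0} + v_{2} + v_{8} + v_{9} + v_{10} = v_{7} — sig = (5; 1)

Hence PRS(X_Σ) =
[(2; —), (2; 1,1), (2; 1,1), (2; 1,1), (2; 1,1), (2; 1,1,1), (2; 1,1,1), (2; 1,1,1), (2; 1,1,1,1), (2; 1,1,2,2), (2; 2,2,2), (3; —), (3; —), (3; 1,1,1), (4; 1), (4; 1), (5; 1)]


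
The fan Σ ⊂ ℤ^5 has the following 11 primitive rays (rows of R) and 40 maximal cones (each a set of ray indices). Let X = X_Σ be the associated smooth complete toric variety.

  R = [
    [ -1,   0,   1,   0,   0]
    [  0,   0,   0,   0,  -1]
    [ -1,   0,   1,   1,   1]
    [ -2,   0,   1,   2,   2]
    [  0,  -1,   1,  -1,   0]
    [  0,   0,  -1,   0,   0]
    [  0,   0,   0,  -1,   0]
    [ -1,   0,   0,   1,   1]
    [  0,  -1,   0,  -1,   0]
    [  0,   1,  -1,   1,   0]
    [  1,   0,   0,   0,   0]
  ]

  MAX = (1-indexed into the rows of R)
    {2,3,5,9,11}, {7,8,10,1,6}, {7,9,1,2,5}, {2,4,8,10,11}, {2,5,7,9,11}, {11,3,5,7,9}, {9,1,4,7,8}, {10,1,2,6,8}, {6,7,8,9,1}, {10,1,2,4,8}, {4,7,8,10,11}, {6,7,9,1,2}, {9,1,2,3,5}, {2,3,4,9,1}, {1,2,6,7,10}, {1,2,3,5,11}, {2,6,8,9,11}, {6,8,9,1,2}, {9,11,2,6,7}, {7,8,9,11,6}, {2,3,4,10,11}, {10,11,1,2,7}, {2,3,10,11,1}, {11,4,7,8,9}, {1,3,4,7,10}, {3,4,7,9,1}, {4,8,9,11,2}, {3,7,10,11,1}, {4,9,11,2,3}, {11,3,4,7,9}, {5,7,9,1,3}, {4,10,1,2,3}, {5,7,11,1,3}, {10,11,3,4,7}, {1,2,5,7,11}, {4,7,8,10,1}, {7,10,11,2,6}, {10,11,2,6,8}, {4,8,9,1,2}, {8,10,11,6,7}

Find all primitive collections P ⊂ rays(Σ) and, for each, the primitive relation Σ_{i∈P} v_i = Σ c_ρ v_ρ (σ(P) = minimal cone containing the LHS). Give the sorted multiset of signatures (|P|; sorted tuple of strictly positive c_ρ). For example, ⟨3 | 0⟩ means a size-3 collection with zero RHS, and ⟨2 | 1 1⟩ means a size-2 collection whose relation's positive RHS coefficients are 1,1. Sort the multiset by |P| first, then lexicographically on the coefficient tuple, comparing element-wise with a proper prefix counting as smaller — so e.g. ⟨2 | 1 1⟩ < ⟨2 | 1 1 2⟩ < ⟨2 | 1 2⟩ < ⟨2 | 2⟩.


15 minimal non-faces of Δ(Σ) (on 11 rays):

  P = {5,10}:  v_{5} + v_{10} = 0  →  sig = ⟨2 | 0⟩
  P = {3,6}:  v_{3} + v_{6} = v_{8}  →  sig = ⟨2 | 1⟩
  P = {3,8}:  v_{3} + v_{8} = v_{4}  →  sig = ⟨2 | 1⟩
  P = {5,6}:  v_{5} + v_{6} = v_{9}  →  sig = ⟨2 | 1⟩
  P = {9,10}:  v_{9} + v_{10} = v_{6}  →  sig = ⟨2 | 1⟩
  P = {5,8}:  v_{5} + v_{8} = v_{3} + v_{9}  →  sig = ⟨2 | 1 1⟩
  P = {4,5}:  v_{4} + v_{5} = 2·v_{3} + v_{9}  →  sig = ⟨2 | 1 2⟩
  P = {4,6}:  v_{4} + v_{6} = 2·v_{8}  →  sig = ⟨2 | 2⟩
  P = {1,6,11}:  v_{1} + v_{6} + v_{11} = 0  →  sig = ⟨3 | 0⟩
  P = {1,8,11}:  v_{1} + v_{8} + v_{11} = v_{3}  →  sig = ⟨3 | 1⟩
  P = {1,9,11}:  v_{1} + v_{9} + v_{11} = v_{5}  →  sig = ⟨3 | 1⟩
  P = {2,3,7}:  v_{2} + v_{3} + v_{7} = v_{1}  →  sig = ⟨3 | 1⟩
  P = {2,4,7}:  v_{2} + v_{4} + v_{7} = v_{1} + v_{8}  →  sig = ⟨3 | 1 1⟩
  P = {2,7,8}:  v_{2} + v_{7} + v_{8} = v_{1} + v_{6}  →  sig = ⟨3 | 1 1⟩
  P = {1,4,11}:  v_{1} + v_{4} + v_{11} = 2·v_{3}  →  sig = ⟨3 | 2⟩

Signatures (|P|; sorted positive RHS coefficients), sorted:
[⟨2 | 0⟩, ⟨2 | 1⟩, ⟨2 | 1⟩, ⟨2 | 1⟩, ⟨2 | 1⟩, ⟨2 | 1 1⟩, ⟨2 | 1 2⟩, ⟨2 | 2⟩, ⟨3 | 0⟩, ⟨3 | 1⟩, ⟨3 | 1⟩, ⟨3 | 1⟩, ⟨3 | 1 1⟩, ⟨3 | 1 1⟩, ⟨3 | 2⟩]


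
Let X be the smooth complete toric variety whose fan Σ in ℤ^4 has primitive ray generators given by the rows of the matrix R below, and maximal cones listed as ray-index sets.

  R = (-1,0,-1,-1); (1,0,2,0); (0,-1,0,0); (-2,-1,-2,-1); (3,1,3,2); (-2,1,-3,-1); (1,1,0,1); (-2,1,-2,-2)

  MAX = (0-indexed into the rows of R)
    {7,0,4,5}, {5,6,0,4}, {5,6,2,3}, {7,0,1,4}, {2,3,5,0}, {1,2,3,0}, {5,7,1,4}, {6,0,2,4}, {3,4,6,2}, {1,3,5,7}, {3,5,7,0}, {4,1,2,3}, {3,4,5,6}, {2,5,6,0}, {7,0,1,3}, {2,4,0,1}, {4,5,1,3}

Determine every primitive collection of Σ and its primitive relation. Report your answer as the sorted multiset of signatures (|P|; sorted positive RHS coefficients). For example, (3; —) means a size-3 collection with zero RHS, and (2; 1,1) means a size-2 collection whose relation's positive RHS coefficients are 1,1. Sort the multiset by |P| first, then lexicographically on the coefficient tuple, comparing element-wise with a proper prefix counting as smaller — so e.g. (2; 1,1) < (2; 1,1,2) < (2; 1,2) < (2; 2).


The 9 primitive collections of Σ (r=8, n=4):

  P = {1,6}:  v_{1} + v_{6} = v_{0} + v_{4}  →  sig = (2; 1,1)
  P = {6,7}:  v_{6} + v_{7} = 2·v_{0} + v_{4} + v_{5}  →  sig = (2; 1,1,2)
  P = {2,7}:  v_{2} + v_{7} = 2·v_{0}  →  sig = (2; 2)
  P = {0,3,4}:  v_{0} + v_{3} + v_{4} = 0  →  sig = (3; —)
  P = {0,1,5}:  v_{0} + v_{1} + v_{5} = v_{7}  →  sig = (3; 1)
  P = {1,2,5}:  v_{1} + v_{2} + v_{5} = v_{0}  →  sig = (3; 1)
  P = {2,4,5}:  v_{2} + v_{4} + v_{5} = v_{6}  →  sig = (3; 1)
  P = {0,3,6}:  v_{0} + v_{3} + v_{6} = v_{2} + v_{5}  →  sig = (3; 1,1)
  P = {3,4,7}:  v_{3} + v_{4} + v_{7} = v_{1} + v_{5}  →  sig = (3; 1,1)

Hence PRS(X_Σ) =
    (2; 1,1)
    (2; 1,1,2)
    (2; 2)
    (3; —)
    (3; 1)
    (3; 1)
    (3; 1)
    (3; 1,1)
    (3; 1,1)


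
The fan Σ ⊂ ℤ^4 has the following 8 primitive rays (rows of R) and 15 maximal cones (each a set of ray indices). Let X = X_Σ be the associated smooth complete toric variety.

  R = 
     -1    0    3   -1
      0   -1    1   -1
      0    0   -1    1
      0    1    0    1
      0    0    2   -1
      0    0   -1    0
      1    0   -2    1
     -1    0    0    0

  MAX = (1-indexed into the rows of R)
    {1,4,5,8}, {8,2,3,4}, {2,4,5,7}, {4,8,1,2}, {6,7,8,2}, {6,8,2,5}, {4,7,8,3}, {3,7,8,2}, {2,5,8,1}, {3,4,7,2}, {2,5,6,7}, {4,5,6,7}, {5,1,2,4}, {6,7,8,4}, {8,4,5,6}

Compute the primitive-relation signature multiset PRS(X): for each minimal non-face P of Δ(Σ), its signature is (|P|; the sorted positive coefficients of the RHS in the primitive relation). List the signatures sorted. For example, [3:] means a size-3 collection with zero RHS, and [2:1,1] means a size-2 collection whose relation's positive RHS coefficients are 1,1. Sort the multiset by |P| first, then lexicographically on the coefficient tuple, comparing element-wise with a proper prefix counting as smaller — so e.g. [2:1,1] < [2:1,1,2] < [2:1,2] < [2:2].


|primitive collections| = 9. Relations:

  • {1,6}:  v_{1} + v_{6} = v_{5} + v_{8} ; sig = [2:1,1]
  • {1,7}:  v_{1} + v_{7} = v_{2} + v_{4} ; sig = [2:1,1]
  • {3,5}:  v_{3} + v_{5} = v_{2} + v_{4} ; sig = [2:1,1]
  • {3,6}:  v_{3} + v_{6} = v_{7} + v_{8} ; sig = [2:1,1]
  • {1,3}:  v_{1} + v_{3} = 2·v_{2} + 2·v_{4} + v_{8} ; sig = [2:1,2,2]
  • {2,4,6}:  v_{2} + v_{4} + v_{6} = 0 ; sig = [3:]
  • {5,7,8}:  v_{5} + v_{7} + v_{8} = 0 ; sig = [3:]
  • {2,4,5,8}:  v_{2} + v_{4} + v_{5} + v_{8} = v_{1} ; sig = [4:1]
  • {2,4,7,8}:  v_{2} + v_{4} + v_{7} + v_{8} = v_{3} ; sig = [4:1]

so the primitive-relation signature multiset is
[[2:1,1], [2:1,1], [2:1,1], [2:1,1], [2:1,2,2], [3:], [3:], [4:1], [4:1]]


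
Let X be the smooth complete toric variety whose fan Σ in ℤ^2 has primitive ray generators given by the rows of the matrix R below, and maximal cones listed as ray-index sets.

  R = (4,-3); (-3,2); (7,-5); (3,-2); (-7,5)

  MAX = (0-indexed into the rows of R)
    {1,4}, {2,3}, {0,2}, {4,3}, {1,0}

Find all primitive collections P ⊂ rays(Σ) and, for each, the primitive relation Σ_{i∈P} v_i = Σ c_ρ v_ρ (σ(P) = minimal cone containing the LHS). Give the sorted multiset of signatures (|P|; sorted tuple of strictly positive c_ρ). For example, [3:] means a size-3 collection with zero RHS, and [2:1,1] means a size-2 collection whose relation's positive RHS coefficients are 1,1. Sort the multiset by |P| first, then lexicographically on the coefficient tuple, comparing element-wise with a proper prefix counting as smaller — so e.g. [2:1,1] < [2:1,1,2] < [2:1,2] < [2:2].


Primitive collections (5):

  P = {1,3}:  v_{1} + v_{3} = 0  →  sig = [2:]
  P = {2,4}:  v_{2} + v_{4} = 0  →  sig = [2:]
  P = {0,3}:  v_{0} + v_{3} = v_{2}  →  sig = [2:1]
  P = {0,4}:  v_{0} + v_{4} = v_{1}  →  sig = [2:1]
  P = {1,2}:  v_{1} + v_{2} = v_{0}  →  sig = [2:1]

so the primitive-relation signature multiset is
    |P|=2: 5 collections, coeffs (), (), (1), (1), (1)


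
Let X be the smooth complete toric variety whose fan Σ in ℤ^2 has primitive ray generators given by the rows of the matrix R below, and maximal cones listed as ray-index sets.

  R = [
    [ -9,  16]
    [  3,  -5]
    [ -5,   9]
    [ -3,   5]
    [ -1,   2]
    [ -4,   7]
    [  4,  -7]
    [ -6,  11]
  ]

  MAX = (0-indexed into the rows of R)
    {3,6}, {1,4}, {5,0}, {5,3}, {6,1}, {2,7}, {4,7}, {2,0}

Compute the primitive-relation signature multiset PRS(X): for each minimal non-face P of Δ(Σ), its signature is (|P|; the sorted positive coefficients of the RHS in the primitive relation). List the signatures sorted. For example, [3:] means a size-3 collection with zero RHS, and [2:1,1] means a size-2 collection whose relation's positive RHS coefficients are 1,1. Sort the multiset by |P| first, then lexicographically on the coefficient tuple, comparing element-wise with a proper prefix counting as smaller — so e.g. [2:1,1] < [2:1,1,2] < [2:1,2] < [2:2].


Δ(Σ) — 8 vertices, 20 min non-faces:

  {1,3}:  v_{1} + v_{3} = 0  →  sig = [2:]
  {5,6}:  v_{5} + v_{6} = 0  →  sig = [2:]
  {0,1}:  v_{0} + v_{1} = v_{7}  →  sig = [2:1]
  {0,6}:  v_{0} + v_{6} = v_{2}  →  sig = [2:1]
  {1,5}:  v_{1} + v_{5} = v_{4}  →  sig = [2:1]
  {2,4}:  v_{2} + v_{4} = v_{7}  →  sig = [2:1]
  {2,5}:  v_{2} + v_{5} = v_{0}  →  sig = [2:1]
  {2,6}:  v_{2} + v_{6} = v_{4}  →  sig = [2:1]
  {3,4}:  v_{3} + v_{4} = v_{5}  →  sig = [2:1]
  {3,7}:  v_{3} + v_{7} = v_{0}  →  sig = [2:1]
  {4,5}:  v_{4} + v_{5} = v_{2}  →  sig = [2:1]
  {4,6}:  v_{4} + v_{6} = v_{1}  →  sig = [2:1]
  {0,4}:  v_{0} + v_{4} = 2·v_{2}  →  sig = [2:2]
  {1,2}:  v_{1} + v_{2} = 2·v_{4}  →  sig = [2:2]
  {2,3}:  v_{2} + v_{3} = 2·v_{5}  →  sig = [2:2]
  {5,7}:  v_{5} + v_{7} = 2·v_{2}  →  sig = [2:2]
  {6,7}:  v_{6} + v_{7} = 2·v_{4}  →  sig = [2:2]
  {0,3}:  v_{0} + v_{3} = 3·v_{5}  →  sig = [2:3]
  {0,7}:  v_{0} + v_{7} = 3·v_{2}  →  sig = [2:3]
  {1,7}:  v_{1} + v_{7} = 3·v_{4}  →  sig = [2:3]

so the primitive-relation signature multiset is
[[2:], [2:], [2:1], [2:1], [2:1], [2:1], [2:1], [2:1], [2:1], [2:1], [2:1], [2:1], [2:2], [2:2], [2:2], [2:2], [2:2], [2:3], [2:3], [2:3]]


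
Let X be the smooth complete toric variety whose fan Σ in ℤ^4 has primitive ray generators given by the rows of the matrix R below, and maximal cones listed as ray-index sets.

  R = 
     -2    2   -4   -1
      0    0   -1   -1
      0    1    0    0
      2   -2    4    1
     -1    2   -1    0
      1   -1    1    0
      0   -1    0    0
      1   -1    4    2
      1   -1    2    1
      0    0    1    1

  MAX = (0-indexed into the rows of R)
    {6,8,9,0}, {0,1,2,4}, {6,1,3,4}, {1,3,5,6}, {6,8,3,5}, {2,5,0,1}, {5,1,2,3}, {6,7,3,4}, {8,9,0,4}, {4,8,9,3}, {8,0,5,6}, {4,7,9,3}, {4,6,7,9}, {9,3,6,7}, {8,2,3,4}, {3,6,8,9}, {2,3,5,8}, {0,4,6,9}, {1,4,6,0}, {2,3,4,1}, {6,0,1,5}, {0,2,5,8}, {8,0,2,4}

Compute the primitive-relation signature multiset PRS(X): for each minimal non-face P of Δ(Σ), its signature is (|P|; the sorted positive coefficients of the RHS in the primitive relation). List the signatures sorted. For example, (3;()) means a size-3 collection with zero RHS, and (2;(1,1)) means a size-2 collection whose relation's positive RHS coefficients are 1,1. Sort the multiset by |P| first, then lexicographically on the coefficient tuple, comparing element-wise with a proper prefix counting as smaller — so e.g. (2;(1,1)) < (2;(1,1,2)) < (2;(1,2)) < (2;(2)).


Δ(Σ) — 10 vertices, 14 min non-faces:

  {0,3}:  v_{0} + v_{3} = 0  ⟹  sig = (2;())
  {1,9}:  v_{1} + v_{9} = 0  ⟹  sig = (2;())
  {2,6}:  v_{2} + v_{6} = 0  ⟹  sig = (2;())
  {1,8}:  v_{1} + v_{8} = v_{5}  ⟹  sig = (2;(1))
  {4,5}:  v_{4} + v_{5} = v_{2}  ⟹  sig = (2;(1))
  {5,9}:  v_{5} + v_{9} = v_{8}  ⟹  sig = (2;(1))
  {2,9}:  v_{2} + v_{9} = v_{4} + v_{8}  ⟹  sig = (2;(1,1))
  {5,7}:  v_{5} + v_{7} = v_{3} + v_{9}  ⟹  sig = (2;(1,1))
  {0,7}:  v_{0} + v_{7} = v_{4} + v_{6} + v_{9}  ⟹  sig = (2;(1,1,1))
  {1,7}:  v_{1} + v_{7} = v_{3} + v_{4} + v_{6}  ⟹  sig = (2;(1,1,1))
  {2,7}:  v_{2} + v_{7} = v_{3} + v_{4} + v_{9}  ⟹  sig = (2;(1,1,1))
  {7,8}:  v_{7} + v_{8} = v_{3} + 2·v_{9}  ⟹  sig = (2;(1,2))
  {4,6,8}:  v_{4} + v_{6} + v_{8} = v_{9}  ⟹  sig = (3;(1))
  {3,4,6,9}:  v_{3} + v_{4} + v_{6} + v_{9} = v_{7}  ⟹  sig = (4;(1))

Hence PRS(X_Σ) =
    |P|=2: 12 collections, coeffs (), (), (), (1), (1), (1), (1,1), (1,1), (1,1,1), (1,1,1), (1,1,1), (1,2)
    |P|=3: 1 collection, coeffs (1)
    |P|=4: 1 collection, coeffs (1)


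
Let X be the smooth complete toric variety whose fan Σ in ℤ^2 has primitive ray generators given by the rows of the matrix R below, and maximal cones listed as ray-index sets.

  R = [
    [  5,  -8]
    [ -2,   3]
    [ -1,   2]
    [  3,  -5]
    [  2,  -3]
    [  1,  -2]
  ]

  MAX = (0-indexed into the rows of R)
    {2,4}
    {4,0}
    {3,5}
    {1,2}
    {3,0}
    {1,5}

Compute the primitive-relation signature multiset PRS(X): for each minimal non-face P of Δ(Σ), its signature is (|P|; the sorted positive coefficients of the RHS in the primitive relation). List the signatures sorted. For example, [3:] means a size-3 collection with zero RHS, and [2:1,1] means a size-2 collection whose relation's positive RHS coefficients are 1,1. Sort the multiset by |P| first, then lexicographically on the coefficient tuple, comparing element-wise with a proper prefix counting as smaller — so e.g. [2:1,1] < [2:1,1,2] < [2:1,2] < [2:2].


Δ(Σ) — 6 vertices, 9 min non-faces:

  P = {1,4}:  v_{1} + v_{4} = 0  so sig = [2:]
  P = {2,5}:  v_{2} + v_{5} = 0  so sig = [2:]
  P = {0,1}:  v_{0} + v_{1} = v_{3}  so sig = [2:1]
  P = {1,3}:  v_{1} + v_{3} = v_{5}  so sig = [2:1]
  P = {2,3}:  v_{2} + v_{3} = v_{4}  so sig = [2:1]
  P = {3,4}:  v_{3} + v_{4} = v_{0}  so sig = [2:1]
  P = {4,5}:  v_{4} + v_{5} = v_{3}  so sig = [2:1]
  P = {0,2}:  v_{0} + v_{2} = 2·v_{4}  so sig = [2:2]
  P = {0,5}:  v_{0} + v_{5} = 2·v_{3}  so sig = [2:2]

so the primitive-relation signature multiset is
    |P|=2: 9 collections, coeffs (), (), (1), (1), (1), (1), (1), (2), (2)


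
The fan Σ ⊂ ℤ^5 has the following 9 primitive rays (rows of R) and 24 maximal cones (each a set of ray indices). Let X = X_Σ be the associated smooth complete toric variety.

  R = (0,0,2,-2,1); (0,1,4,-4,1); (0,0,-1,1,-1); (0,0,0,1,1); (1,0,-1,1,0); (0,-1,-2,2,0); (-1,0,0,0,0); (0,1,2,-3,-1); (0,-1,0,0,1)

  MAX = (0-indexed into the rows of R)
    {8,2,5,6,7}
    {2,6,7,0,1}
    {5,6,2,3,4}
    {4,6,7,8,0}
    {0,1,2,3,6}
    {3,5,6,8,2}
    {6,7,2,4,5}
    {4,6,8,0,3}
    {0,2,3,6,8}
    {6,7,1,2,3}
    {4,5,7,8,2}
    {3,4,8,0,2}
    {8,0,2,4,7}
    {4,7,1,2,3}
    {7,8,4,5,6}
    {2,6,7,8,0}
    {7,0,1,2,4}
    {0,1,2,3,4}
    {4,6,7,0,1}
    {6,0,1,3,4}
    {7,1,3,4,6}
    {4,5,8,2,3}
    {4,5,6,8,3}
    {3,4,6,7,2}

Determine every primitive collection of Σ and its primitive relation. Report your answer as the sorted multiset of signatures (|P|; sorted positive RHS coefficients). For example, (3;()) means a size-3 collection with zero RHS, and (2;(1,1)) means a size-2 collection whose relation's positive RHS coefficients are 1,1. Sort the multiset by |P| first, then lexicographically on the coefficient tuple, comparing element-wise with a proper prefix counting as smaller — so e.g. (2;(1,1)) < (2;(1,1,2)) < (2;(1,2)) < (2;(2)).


Δ(Σ) — 9 vertices, 9 min non-faces:

  {0,5}:  v_{0} + v_{5} = v_{8}  ⟹  sig = (2;(1))
  {1,5}:  v_{1} + v_{5} = v_{0}  ⟹  sig = (2;(1))
  {1,8}:  v_{1} + v_{8} = 2·v_{0}  ⟹  sig = (2;(2))
  {3,5,7}:  v_{3} + v_{5} + v_{7} = 0  ⟹  sig = (3;())
  {0,3,7}:  v_{0} + v_{3} + v_{7} = v_{1}  ⟹  sig = (3;(1))
  {3,7,8}:  v_{3} + v_{7} + v_{8} = v_{0}  ⟹  sig = (3;(1))
  {0,2,4,6}:  v_{0} + v_{2} + v_{4} + v_{6} = 0  ⟹  sig = (4;())
  {2,4,6,8}:  v_{2} + v_{4} + v_{6} + v_{8} = v_{5}  ⟹  sig = (4;(1))
  {1,2,4,6}:  v_{1} + v_{2} + v_{4} + v_{6} = v_{3} + v_{7}  ⟹  sig = (4;(1,1))

Hence PRS(X_Σ) =
    (2;(1))
    (2;(1))
    (2;(2))
    (3;())
    (3;(1))
    (3;(1))
    (4;())
    (4;(1))
    (4;(1,1))


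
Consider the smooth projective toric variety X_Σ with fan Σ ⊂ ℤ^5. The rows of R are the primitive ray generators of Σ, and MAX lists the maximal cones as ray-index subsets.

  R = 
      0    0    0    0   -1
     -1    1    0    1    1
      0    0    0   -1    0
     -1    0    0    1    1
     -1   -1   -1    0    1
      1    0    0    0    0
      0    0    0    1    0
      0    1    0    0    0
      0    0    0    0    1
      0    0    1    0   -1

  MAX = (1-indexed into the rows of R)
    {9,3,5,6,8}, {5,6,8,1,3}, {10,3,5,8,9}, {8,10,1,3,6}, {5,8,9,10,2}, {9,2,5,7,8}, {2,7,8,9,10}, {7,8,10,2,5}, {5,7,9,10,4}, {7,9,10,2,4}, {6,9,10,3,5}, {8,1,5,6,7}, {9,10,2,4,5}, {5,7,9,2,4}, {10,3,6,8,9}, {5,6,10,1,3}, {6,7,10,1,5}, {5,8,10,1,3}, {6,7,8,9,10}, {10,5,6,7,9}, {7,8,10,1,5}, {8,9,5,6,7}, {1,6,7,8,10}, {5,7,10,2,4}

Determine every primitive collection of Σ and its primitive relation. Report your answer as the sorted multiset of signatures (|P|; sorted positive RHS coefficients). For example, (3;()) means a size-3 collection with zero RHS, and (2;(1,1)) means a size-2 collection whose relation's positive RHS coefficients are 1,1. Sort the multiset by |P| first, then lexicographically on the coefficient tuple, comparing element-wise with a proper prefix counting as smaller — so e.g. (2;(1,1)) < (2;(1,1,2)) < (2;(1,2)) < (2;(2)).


The 12 primitive collections of Σ (r=10, n=5):

  • {1,9}:  v_{1} + v_{9} = 0 ; sig = (2;())
  • {3,7}:  v_{3} + v_{7} = 0 ; sig = (2;())
  • {4,8}:  v_{4} + v_{8} = v_{2} ; sig = (2;(1))
  • {4,6}:  v_{4} + v_{6} = v_{7} + v_{9} ; sig = (2;(1,1))
  • {2,6}:  v_{2} + v_{6} = v_{7} + v_{8} + v_{9} ; sig = (2;(1,1,1))
  • {1,4}:  v_{1} + v_{4} = v_{5} + v_{7} + v_{8} + v_{10} ; sig = (2;(1,1,1,1))
  • {3,4}:  v_{3} + v_{4} = v_{5} + v_{8} + v_{9} + v_{10} ; sig = (2;(1,1,1,1))
  • {1,2}:  v_{1} + v_{2} = v_{5} + v_{7} + 2·v_{8} + v_{10} ; sig = (2;(1,1,1,2))
  • {2,3}:  v_{2} + v_{3} = v_{5} + 2·v_{8} + v_{9} + v_{10} ; sig = (2;(1,1,1,2))
  • {5,6,8,10}:  v_{5} + v_{6} + v_{8} + v_{10} = 0 ; sig = (4;())
  • {5,7,8,9,10}:  v_{5} + v_{7} + v_{8} + v_{9} + v_{10} = v_{4} ; sig = (5;(1))
  • {2,5,7,9,10}:  v_{2} + v_{5} + v_{7} + v_{9} + v_{10} = 2·v_{4} ; sig = (5;(2))

Sorted signature multiset PRS(X):
[(2;()), (2;()), (2;(1)), (2;(1,1)), (2;(1,1,1)), (2;(1,1,1,1)), (2;(1,1,1,1)), (2;(1,1,1,2)), (2;(1,1,1,2)), (4;()), (5;(1)), (5;(2))]


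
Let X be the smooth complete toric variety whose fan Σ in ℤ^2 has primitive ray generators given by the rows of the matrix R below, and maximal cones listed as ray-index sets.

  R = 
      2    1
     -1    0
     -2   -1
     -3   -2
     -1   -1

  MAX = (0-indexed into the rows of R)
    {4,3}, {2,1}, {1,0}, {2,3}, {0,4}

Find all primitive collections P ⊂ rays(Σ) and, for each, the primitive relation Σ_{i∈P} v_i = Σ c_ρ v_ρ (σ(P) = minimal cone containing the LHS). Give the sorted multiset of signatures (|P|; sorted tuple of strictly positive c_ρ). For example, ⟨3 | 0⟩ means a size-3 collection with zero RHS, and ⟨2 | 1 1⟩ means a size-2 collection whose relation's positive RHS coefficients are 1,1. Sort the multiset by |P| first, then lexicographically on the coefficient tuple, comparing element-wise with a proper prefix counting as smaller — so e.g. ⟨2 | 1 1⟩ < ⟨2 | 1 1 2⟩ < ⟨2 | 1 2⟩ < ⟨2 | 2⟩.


5 collections generate NE(X_Σ); each relation:

  {0,2}:  v_{0} + v_{2} = 0  so sig = ⟨2 | 0⟩
  {0,3}:  v_{0} + v_{3} = v_{4}  so sig = ⟨2 | 1⟩
  {1,4}:  v_{1} + v_{4} = v_{2}  so sig = ⟨2 | 1⟩
  {2,4}:  v_{2} + v_{4} = v_{3}  so sig = ⟨2 | 1⟩
  {1,3}:  v_{1} + v_{3} = 2·v_{2}  so sig = ⟨2 | 2⟩

Hence PRS(X_Σ) =
    |P|=2: 5 collections, coeffs (), (1), (1), (1), (2)


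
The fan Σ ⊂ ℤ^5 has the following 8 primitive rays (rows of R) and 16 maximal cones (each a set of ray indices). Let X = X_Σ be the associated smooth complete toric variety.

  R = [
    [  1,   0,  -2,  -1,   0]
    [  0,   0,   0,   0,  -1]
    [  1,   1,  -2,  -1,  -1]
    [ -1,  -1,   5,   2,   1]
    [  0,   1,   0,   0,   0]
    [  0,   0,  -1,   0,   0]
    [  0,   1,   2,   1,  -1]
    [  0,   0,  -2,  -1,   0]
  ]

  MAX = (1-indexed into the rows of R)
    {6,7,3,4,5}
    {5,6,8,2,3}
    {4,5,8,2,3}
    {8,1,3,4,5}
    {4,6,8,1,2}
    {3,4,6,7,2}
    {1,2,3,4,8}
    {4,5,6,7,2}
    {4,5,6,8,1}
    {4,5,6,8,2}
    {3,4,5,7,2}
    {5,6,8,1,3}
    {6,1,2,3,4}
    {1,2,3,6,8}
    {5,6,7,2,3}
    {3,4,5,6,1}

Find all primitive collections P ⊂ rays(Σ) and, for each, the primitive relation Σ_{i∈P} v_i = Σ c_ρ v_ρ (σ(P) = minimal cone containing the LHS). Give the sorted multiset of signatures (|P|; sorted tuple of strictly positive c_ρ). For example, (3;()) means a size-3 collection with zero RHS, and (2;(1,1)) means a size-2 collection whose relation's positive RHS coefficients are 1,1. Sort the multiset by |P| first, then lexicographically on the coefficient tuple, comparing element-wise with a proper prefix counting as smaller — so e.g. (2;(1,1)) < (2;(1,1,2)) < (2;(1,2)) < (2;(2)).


5 minimal non-faces of Δ(Σ) (on 8 rays):

  • {7,8}:  v_{7} + v_{8} = v_{2} + v_{5}  ⟹  sig = (2;(1,1))
  • {1,7}:  v_{1} + v_{7} = 2·v_{3} + v_{4} + v_{6}  ⟹  sig = (2;(1,1,2))
  • {1,2,5}:  v_{1} + v_{2} + v_{5} = v_{3}  ⟹  sig = (3;(1))
  • {3,4,6,8}:  v_{3} + v_{4} + v_{6} + v_{8} = 0  ⟹  sig = (4;())
  • {2,3,4,5,6}:  v_{2} + v_{3} + v_{4} + v_{5} + v_{6} = v_{7}  ⟹  sig = (5;(1))

so the primitive-relation signature multiset is
    |P|=2: 2 collections, coeffs (1,1), (1,1,2)
    |P|=3: 1 collection, coeffs (1)
    |P|=4: 1 collection, coeffs ()
    |P|=5: 1 collection, coeffs (1)


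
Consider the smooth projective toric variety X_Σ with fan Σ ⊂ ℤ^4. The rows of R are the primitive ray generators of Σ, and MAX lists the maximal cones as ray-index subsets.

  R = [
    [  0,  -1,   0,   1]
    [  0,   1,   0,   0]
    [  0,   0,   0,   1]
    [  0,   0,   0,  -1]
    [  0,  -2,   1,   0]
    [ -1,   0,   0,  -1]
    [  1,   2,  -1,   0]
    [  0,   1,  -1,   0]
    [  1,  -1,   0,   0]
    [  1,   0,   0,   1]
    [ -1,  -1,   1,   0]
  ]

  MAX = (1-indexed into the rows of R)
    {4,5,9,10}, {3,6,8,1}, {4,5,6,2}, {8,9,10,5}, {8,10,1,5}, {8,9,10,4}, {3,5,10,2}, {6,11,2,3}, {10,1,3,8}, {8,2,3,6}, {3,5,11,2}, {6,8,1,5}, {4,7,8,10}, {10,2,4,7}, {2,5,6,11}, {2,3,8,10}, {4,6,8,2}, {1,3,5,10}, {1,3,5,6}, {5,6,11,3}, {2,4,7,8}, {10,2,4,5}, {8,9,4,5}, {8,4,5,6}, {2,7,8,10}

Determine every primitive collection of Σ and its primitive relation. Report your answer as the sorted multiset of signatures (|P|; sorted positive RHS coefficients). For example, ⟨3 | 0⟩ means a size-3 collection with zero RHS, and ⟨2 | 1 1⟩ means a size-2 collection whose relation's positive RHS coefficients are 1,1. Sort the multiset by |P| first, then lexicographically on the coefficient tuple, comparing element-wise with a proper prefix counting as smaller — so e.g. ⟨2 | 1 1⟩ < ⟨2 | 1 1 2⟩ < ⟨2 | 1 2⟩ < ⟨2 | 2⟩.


Δ(Σ) — 11 vertices, 24 min non-faces:

  {3,4}:  v_{3} + v_{4} = 0  →  sig = ⟨2 | 0⟩
  {6,10}:  v_{6} + v_{10} = 0  →  sig = ⟨2 | 0⟩
  {1,2}:  v_{1} + v_{2} = v_{3}  →  sig = ⟨2 | 1⟩
  {7,11}:  v_{7} + v_{11} = v_{2}  →  sig = ⟨2 | 1⟩
  {9,11}:  v_{9} + v_{11} = v_{5}  →  sig = ⟨2 | 1⟩
  {1,4}:  v_{1} + v_{4} = v_{5} + v_{8}  →  sig = ⟨2 | 1 1⟩
  {1,7}:  v_{1} + v_{7} = v_{8} + v_{10}  →  sig = ⟨2 | 1 1⟩
  {2,9}:  v_{2} + v_{9} = v_{4} + v_{10}  →  sig = ⟨2 | 1 1⟩
  {5,7}:  v_{5} + v_{7} = v_{4} + v_{10}  →  sig = ⟨2 | 1 1⟩
  {8,11}:  v_{8} + v_{11} = v_{3} + v_{6}  →  sig = ⟨2 | 1 1⟩
  {3,7}:  v_{3} + v_{7} = v_{2} + v_{8} + v_{10}  →  sig = ⟨2 | 1 1 1⟩
  {3,9}:  v_{3} + v_{9} = v_{5} + v_{8} + v_{10}  →  sig = ⟨2 | 1 1 1⟩
  {4,11}:  v_{4} + v_{11} = v_{2} + v_{5} + v_{6}  →  sig = ⟨2 | 1 1 1⟩
  {6,7}:  v_{6} + v_{7} = v_{2} + v_{4} + v_{8}  →  sig = ⟨2 | 1 1 1⟩
  {6,9}:  v_{6} + v_{9} = v_{4} + v_{5} + v_{8}  →  sig = ⟨2 | 1 1 1⟩
  {10,11}:  v_{10} + v_{11} = v_{2} + v_{3} + v_{5}  →  sig = ⟨2 | 1 1 1⟩
  {1,11}:  v_{1} + v_{11} = 2·v_{3} + v_{5} + v_{6}  →  sig = ⟨2 | 1 1 2⟩
  {1,9}:  v_{1} + v_{9} = 2·v_{5} + 2·v_{8} + v_{10}  →  sig = ⟨2 | 1 2 2⟩
  {7,9}:  v_{7} + v_{9} = 2·v_{4} + v_{8} + 2·v_{10}  →  sig = ⟨2 | 1 2 2⟩
  {2,5,8}:  v_{2} + v_{5} + v_{8} = 0  →  sig = ⟨3 | 0⟩
  {3,5,8}:  v_{3} + v_{5} + v_{8} = v_{1}  →  sig = ⟨3 | 1⟩
  {2,3,5,6}:  v_{2} + v_{3} + v_{5} + v_{6} = v_{11}  →  sig = ⟨4 | 1⟩
  {2,4,8,10}:  v_{2} + v_{4} + v_{8} + v_{10} = v_{7}  →  sig = ⟨4 | 1⟩
  {4,5,8,10}:  v_{4} + v_{5} + v_{8} + v_{10} = v_{9}  →  sig = ⟨4 | 1⟩

Signatures (|P|; sorted positive RHS coefficients), sorted:
    ⟨2 | 0⟩
    ⟨2 | 0⟩
    ⟨2 | 1⟩
    ⟨2 | 1⟩
    ⟨2 | 1⟩
    ⟨2 | 1 1⟩
    ⟨2 | 1 1⟩
    ⟨2 | 1 1⟩
    ⟨2 | 1 1⟩
    ⟨2 | 1 1⟩
    ⟨2 | 1 1 1⟩
    ⟨2 | 1 1 1⟩
    ⟨2 | 1 1 1⟩
    ⟨2 | 1 1 1⟩
    ⟨2 | 1 1 1⟩
    ⟨2 | 1 1 1⟩
    ⟨2 | 1 1 2⟩
    ⟨2 | 1 2 2⟩
    ⟨2 | 1 2 2⟩
    ⟨3 | 0⟩
    ⟨3 | 1⟩
    ⟨4 | 1⟩
    ⟨4 | 1⟩
    ⟨4 | 1⟩


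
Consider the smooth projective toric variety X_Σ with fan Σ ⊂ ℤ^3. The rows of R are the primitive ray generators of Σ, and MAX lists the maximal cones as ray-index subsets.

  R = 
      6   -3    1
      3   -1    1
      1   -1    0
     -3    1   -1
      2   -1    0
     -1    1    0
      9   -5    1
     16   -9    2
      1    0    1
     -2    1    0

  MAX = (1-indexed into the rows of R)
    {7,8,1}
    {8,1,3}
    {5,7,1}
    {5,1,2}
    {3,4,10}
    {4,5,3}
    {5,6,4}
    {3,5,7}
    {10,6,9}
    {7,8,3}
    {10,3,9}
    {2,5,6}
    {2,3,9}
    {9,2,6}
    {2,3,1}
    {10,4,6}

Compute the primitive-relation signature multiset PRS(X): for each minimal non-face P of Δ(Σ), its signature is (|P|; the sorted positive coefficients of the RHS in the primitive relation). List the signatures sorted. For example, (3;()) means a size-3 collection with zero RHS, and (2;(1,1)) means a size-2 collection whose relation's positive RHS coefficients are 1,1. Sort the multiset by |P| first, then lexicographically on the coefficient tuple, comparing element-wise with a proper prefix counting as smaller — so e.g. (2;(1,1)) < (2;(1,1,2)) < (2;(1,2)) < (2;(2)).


Σ has 24 primitive collections:

  {2,4}:  v_{2} + v_{4} = 0  ⇒ sig = (2;())
  {3,6}:  v_{3} + v_{6} = 0  ⇒ sig = (2;())
  {5,10}:  v_{5} + v_{10} = 0  ⇒ sig = (2;())
  {2,10}:  v_{2} + v_{10} = v_{9}  ⇒ sig = (2;(1))
  {4,9}:  v_{4} + v_{9} = v_{10}  ⇒ sig = (2;(1))
  {5,9}:  v_{5} + v_{9} = v_{2}  ⇒ sig = (2;(1))
  {1,4}:  v_{1} + v_{4} = v_{3} + v_{5}  ⇒ sig = (2;(1,1))
  {1,6}:  v_{1} + v_{6} = v_{2} + v_{5}  ⇒ sig = (2;(1,1))
  {1,10}:  v_{1} + v_{10} = v_{2} + v_{3}  ⇒ sig = (2;(1,1))
  {6,7}:  v_{6} + v_{7} = v_{1} + v_{5}  ⇒ sig = (2;(1,1))
  {6,8}:  v_{6} + v_{8} = v_{1} + v_{7}  ⇒ sig = (2;(1,1))
  {7,10}:  v_{7} + v_{10} = v_{1} + v_{3}  ⇒ sig = (2;(1,1))
  {7,9}:  v_{7} + v_{9} = v_{1} + v_{2} + v_{3}  ⇒ sig = (2;(1,1,1))
  {4,8}:  v_{4} + v_{8} = 2·v_{3} + v_{5} + v_{7}  ⇒ sig = (2;(1,1,2))
  {1,9}:  v_{1} + v_{9} = 2·v_{2} + v_{3}  ⇒ sig = (2;(1,2))
  {8,9}:  v_{8} + v_{9} = 2·v_{1} + v_{2} + 2·v_{3}  ⇒ sig = (2;(1,2,2))
  {2,8}:  v_{2} + v_{8} = 3·v_{1} + v_{3}  ⇒ sig = (2;(1,3))
  {2,7}:  v_{2} + v_{7} = 2·v_{1}  ⇒ sig = (2;(2))
  {5,8}:  v_{5} + v_{8} = 2·v_{7}  ⇒ sig = (2;(2))
  {4,7}:  v_{4} + v_{7} = 2·v_{3} + 2·v_{5}  ⇒ sig = (2;(2,2))
  {8,10}:  v_{8} + v_{10} = 2·v_{1} + 2·v_{3}  ⇒ sig = (2;(2,2))
  {1,3,5}:  v_{1} + v_{3} + v_{5} = v_{7}  ⇒ sig = (3;(1))
  {1,3,7}:  v_{1} + v_{3} + v_{7} = v_{8}  ⇒ sig = (3;(1))
  {2,3,5}:  v_{2} + v_{3} + v_{5} = v_{1}  ⇒ sig = (3;(1))

so the primitive-relation signature multiset is
{ (2;()) ×3,  (2;(1)) ×3,  (2;(1,1)) ×6,  (2;(1,1,1)),  (2;(1,1,2)),  (2;(1,2)),  (2;(1,2,2)),  (2;(1,3)),  (2;(2)) ×2,  (2;(2,2)) ×2,  (3;(1)) ×3 }


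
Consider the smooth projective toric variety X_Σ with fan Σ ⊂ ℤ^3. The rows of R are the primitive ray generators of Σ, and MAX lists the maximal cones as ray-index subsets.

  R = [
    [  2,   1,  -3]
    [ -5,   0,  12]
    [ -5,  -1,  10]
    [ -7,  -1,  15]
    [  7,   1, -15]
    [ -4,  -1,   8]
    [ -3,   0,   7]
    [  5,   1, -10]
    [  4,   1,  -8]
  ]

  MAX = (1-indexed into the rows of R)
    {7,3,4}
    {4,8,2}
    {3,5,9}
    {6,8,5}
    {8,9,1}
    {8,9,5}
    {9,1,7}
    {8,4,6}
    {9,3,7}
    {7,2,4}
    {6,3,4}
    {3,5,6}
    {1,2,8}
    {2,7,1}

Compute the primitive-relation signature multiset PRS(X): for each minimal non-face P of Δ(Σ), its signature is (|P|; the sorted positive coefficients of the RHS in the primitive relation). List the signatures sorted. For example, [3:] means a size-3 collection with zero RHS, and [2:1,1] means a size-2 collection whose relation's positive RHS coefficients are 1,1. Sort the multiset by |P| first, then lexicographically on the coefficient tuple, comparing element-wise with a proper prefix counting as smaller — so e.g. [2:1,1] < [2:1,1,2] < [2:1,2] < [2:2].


Primitive collections (15):

  P = {3,8}:  v_{3} + v_{8} = 0  so sig = [2:]
  P = {4,5}:  v_{4} + v_{5} = 0  so sig = [2:]
  P = {6,9}:  v_{6} + v_{9} = 0  so sig = [2:]
  P = {1,3}:  v_{1} + v_{3} = v_{7}  so sig = [2:1]
  P = {1,4}:  v_{1} + v_{4} = v_{2}  so sig = [2:1]
  P = {2,5}:  v_{2} + v_{5} = v_{1}  so sig = [2:1]
  P = {4,9}:  v_{4} + v_{9} = v_{7}  so sig = [2:1]
  P = {5,7}:  v_{5} + v_{7} = v_{9}  so sig = [2:1]
  P = {6,7}:  v_{6} + v_{7} = v_{4}  so sig = [2:1]
  P = {7,8}:  v_{7} + v_{8} = v_{1}  so sig = [2:1]
  P = {1,5}:  v_{1} + v_{5} = v_{8} + v_{9}  so sig = [2:1,1]
  P = {1,6}:  v_{1} + v_{6} = v_{4} + v_{8}  so sig = [2:1,1]
  P = {2,3}:  v_{2} + v_{3} = v_{4} + v_{7}  so sig = [2:1,1]
  P = {2,9}:  v_{2} + v_{9} = v_{1} + v_{7}  so sig = [2:1,1]
  P = {2,6}:  v_{2} + v_{6} = 2·v_{4} + v_{8}  so sig = [2:1,2]

so the primitive-relation signature multiset is
    |P|=2: 15 collections, coeffs (), (), (), (1), (1), (1), (1), (1), (1), (1), (1,1), (1,1), (1,1), (1,1), (1,2)


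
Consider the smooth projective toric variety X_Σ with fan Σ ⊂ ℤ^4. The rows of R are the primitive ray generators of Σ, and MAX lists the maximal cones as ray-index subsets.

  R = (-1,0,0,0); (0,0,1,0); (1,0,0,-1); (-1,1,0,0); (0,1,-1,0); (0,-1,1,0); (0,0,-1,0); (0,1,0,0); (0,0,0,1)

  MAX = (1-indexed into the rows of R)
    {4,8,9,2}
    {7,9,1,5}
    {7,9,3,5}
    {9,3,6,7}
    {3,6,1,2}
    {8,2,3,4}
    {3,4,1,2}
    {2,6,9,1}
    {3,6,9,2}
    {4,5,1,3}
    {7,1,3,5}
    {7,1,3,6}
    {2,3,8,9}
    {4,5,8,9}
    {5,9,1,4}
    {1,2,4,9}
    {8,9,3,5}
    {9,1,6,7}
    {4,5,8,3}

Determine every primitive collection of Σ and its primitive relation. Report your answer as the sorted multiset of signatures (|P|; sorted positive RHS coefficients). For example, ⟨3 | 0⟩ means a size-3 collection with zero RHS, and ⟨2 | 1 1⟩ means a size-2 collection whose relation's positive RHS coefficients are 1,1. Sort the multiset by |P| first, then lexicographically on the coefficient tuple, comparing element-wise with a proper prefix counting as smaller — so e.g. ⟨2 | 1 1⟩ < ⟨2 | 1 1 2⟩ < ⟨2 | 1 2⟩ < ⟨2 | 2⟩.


The 10 primitive collections of Σ (r=9, n=4):

  {2,7}:  v_{2} + v_{7} = 0 ; sig = ⟨2 | 0⟩
  {5,6}:  v_{5} + v_{6} = 0 ; sig = ⟨2 | 0⟩
  {1,8}:  v_{1} + v_{8} = v_{4} ; sig = ⟨2 | 1⟩
  {2,5}:  v_{2} + v_{5} = v_{8} ; sig = ⟨2 | 1⟩
  {6,8}:  v_{6} + v_{8} = v_{2} ; sig = ⟨2 | 1⟩
  {7,8}:  v_{7} + v_{8} = v_{5} ; sig = ⟨2 | 1⟩
  {4,6}:  v_{4} + v_{6} = v_{1} + v_{2} ; sig = ⟨2 | 1 1⟩
  {4,7}:  v_{4} + v_{7} = v_{1} + v_{5} ; sig = ⟨2 | 1 1⟩
  {1,3,9}:  v_{1} + v_{3} + v_{9} = 0 ; sig = ⟨3 | 0⟩
  {3,4,9}:  v_{3} + v_{4} + v_{9} = v_{8} ; sig = ⟨3 | 1⟩

Sorted signature multiset PRS(X):
{ ⟨2 | 0⟩ ×2,  ⟨2 | 1⟩ ×4,  ⟨2 | 1 1⟩ ×2,  ⟨3 | 0⟩,  ⟨3 | 1⟩ }
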